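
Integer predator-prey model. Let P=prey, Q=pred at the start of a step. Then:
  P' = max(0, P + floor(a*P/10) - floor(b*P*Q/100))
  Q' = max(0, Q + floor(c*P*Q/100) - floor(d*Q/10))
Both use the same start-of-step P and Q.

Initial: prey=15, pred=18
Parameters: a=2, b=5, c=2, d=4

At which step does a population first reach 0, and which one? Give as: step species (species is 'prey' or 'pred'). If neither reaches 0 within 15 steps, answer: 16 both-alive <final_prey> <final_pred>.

Answer: 16 both-alive 1 2

Derivation:
Step 1: prey: 15+3-13=5; pred: 18+5-7=16
Step 2: prey: 5+1-4=2; pred: 16+1-6=11
Step 3: prey: 2+0-1=1; pred: 11+0-4=7
Step 4: prey: 1+0-0=1; pred: 7+0-2=5
Step 5: prey: 1+0-0=1; pred: 5+0-2=3
Step 6: prey: 1+0-0=1; pred: 3+0-1=2
Step 7: prey: 1+0-0=1; pred: 2+0-0=2
Steps 8-15: state stable at prey=1, pred=2 (no change)
No extinction within 15 steps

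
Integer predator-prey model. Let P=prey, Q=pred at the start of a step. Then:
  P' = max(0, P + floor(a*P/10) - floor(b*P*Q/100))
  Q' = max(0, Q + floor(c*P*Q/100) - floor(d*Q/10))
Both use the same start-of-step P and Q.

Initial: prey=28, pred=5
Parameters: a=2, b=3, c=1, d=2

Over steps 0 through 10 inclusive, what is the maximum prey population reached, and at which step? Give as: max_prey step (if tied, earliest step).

Answer: 44 10

Derivation:
Step 1: prey: 28+5-4=29; pred: 5+1-1=5
Step 2: prey: 29+5-4=30; pred: 5+1-1=5
Step 3: prey: 30+6-4=32; pred: 5+1-1=5
Step 4: prey: 32+6-4=34; pred: 5+1-1=5
Step 5: prey: 34+6-5=35; pred: 5+1-1=5
Step 6: prey: 35+7-5=37; pred: 5+1-1=5
Step 7: prey: 37+7-5=39; pred: 5+1-1=5
Step 8: prey: 39+7-5=41; pred: 5+1-1=5
Step 9: prey: 41+8-6=43; pred: 5+2-1=6
Step 10: prey: 43+8-7=44; pred: 6+2-1=7
Max prey = 44 at step 10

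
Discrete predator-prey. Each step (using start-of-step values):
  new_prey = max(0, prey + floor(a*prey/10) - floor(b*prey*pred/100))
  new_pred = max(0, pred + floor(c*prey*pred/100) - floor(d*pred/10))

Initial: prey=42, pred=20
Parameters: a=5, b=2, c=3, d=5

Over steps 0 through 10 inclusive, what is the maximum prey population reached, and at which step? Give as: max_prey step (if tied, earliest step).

Step 1: prey: 42+21-16=47; pred: 20+25-10=35
Step 2: prey: 47+23-32=38; pred: 35+49-17=67
Step 3: prey: 38+19-50=7; pred: 67+76-33=110
Step 4: prey: 7+3-15=0; pred: 110+23-55=78
Step 5: prey: 0+0-0=0; pred: 78+0-39=39
Step 6: prey: 0+0-0=0; pred: 39+0-19=20
Step 7: prey: 0+0-0=0; pred: 20+0-10=10
Step 8: prey: 0+0-0=0; pred: 10+0-5=5
Step 9: prey: 0+0-0=0; pred: 5+0-2=3
Step 10: prey: 0+0-0=0; pred: 3+0-1=2
Max prey = 47 at step 1

Answer: 47 1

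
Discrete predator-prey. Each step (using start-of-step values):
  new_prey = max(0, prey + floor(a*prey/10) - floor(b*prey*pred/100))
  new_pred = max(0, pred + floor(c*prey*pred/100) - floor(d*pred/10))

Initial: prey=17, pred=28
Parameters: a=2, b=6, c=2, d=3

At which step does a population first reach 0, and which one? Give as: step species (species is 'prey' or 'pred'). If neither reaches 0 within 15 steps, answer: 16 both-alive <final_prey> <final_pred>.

Answer: 1 prey

Derivation:
Step 1: prey: 17+3-28=0; pred: 28+9-8=29
First extinction: prey at step 1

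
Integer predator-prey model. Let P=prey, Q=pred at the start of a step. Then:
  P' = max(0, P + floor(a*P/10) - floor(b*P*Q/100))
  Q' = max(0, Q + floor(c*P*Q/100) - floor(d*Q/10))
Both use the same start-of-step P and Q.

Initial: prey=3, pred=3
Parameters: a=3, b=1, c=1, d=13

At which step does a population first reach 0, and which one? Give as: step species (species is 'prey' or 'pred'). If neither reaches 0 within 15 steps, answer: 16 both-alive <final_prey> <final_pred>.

Step 1: prey: 3+0-0=3; pred: 3+0-3=0
First extinction: pred at step 1

Answer: 1 pred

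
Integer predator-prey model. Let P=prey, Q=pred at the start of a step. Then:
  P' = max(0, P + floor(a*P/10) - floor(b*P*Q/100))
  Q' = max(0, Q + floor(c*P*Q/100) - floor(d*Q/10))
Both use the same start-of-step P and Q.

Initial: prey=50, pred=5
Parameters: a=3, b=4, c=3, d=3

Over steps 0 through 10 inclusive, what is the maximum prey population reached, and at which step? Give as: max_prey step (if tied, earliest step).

Step 1: prey: 50+15-10=55; pred: 5+7-1=11
Step 2: prey: 55+16-24=47; pred: 11+18-3=26
Step 3: prey: 47+14-48=13; pred: 26+36-7=55
Step 4: prey: 13+3-28=0; pred: 55+21-16=60
Step 5: prey: 0+0-0=0; pred: 60+0-18=42
Step 6: prey: 0+0-0=0; pred: 42+0-12=30
Step 7: prey: 0+0-0=0; pred: 30+0-9=21
Step 8: prey: 0+0-0=0; pred: 21+0-6=15
Step 9: prey: 0+0-0=0; pred: 15+0-4=11
Step 10: prey: 0+0-0=0; pred: 11+0-3=8
Max prey = 55 at step 1

Answer: 55 1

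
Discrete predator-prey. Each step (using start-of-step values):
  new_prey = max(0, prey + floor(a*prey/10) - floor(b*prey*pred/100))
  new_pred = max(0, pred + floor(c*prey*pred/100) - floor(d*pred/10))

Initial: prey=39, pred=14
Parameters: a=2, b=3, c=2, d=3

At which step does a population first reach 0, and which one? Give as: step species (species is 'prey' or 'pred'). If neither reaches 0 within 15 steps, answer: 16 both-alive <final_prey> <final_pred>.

Step 1: prey: 39+7-16=30; pred: 14+10-4=20
Step 2: prey: 30+6-18=18; pred: 20+12-6=26
Step 3: prey: 18+3-14=7; pred: 26+9-7=28
Step 4: prey: 7+1-5=3; pred: 28+3-8=23
Step 5: prey: 3+0-2=1; pred: 23+1-6=18
Step 6: prey: 1+0-0=1; pred: 18+0-5=13
Step 7: prey: 1+0-0=1; pred: 13+0-3=10
Step 8: prey: 1+0-0=1; pred: 10+0-3=7
Step 9: prey: 1+0-0=1; pred: 7+0-2=5
Step 10: prey: 1+0-0=1; pred: 5+0-1=4
Step 11: prey: 1+0-0=1; pred: 4+0-1=3
Step 12: prey: 1+0-0=1; pred: 3+0-0=3
Steps 13-15: state stable at prey=1, pred=3 (no change)
No extinction within 15 steps

Answer: 16 both-alive 1 3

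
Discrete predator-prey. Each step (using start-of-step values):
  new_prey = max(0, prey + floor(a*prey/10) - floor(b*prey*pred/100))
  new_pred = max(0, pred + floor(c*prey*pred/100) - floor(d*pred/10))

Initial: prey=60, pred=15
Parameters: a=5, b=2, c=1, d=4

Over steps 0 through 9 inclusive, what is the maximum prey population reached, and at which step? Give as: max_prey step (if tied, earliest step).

Step 1: prey: 60+30-18=72; pred: 15+9-6=18
Step 2: prey: 72+36-25=83; pred: 18+12-7=23
Step 3: prey: 83+41-38=86; pred: 23+19-9=33
Step 4: prey: 86+43-56=73; pred: 33+28-13=48
Step 5: prey: 73+36-70=39; pred: 48+35-19=64
Step 6: prey: 39+19-49=9; pred: 64+24-25=63
Step 7: prey: 9+4-11=2; pred: 63+5-25=43
Step 8: prey: 2+1-1=2; pred: 43+0-17=26
Step 9: prey: 2+1-1=2; pred: 26+0-10=16
Max prey = 86 at step 3

Answer: 86 3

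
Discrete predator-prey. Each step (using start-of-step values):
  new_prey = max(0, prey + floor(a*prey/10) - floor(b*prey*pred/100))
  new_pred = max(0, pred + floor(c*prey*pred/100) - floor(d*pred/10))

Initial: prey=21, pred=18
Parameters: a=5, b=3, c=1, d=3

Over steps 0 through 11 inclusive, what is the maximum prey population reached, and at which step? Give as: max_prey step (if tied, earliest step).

Step 1: prey: 21+10-11=20; pred: 18+3-5=16
Step 2: prey: 20+10-9=21; pred: 16+3-4=15
Step 3: prey: 21+10-9=22; pred: 15+3-4=14
Step 4: prey: 22+11-9=24; pred: 14+3-4=13
Step 5: prey: 24+12-9=27; pred: 13+3-3=13
Step 6: prey: 27+13-10=30; pred: 13+3-3=13
Step 7: prey: 30+15-11=34; pred: 13+3-3=13
Step 8: prey: 34+17-13=38; pred: 13+4-3=14
Step 9: prey: 38+19-15=42; pred: 14+5-4=15
Step 10: prey: 42+21-18=45; pred: 15+6-4=17
Step 11: prey: 45+22-22=45; pred: 17+7-5=19
Max prey = 45 at step 10

Answer: 45 10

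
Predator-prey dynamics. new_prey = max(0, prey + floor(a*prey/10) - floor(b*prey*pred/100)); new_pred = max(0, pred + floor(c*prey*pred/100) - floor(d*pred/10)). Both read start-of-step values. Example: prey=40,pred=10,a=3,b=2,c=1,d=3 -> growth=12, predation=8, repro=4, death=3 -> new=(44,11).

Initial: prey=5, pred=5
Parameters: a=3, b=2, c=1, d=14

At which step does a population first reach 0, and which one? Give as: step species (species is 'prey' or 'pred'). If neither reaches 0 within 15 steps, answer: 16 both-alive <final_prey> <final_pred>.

Answer: 1 pred

Derivation:
Step 1: prey: 5+1-0=6; pred: 5+0-7=0
First extinction: pred at step 1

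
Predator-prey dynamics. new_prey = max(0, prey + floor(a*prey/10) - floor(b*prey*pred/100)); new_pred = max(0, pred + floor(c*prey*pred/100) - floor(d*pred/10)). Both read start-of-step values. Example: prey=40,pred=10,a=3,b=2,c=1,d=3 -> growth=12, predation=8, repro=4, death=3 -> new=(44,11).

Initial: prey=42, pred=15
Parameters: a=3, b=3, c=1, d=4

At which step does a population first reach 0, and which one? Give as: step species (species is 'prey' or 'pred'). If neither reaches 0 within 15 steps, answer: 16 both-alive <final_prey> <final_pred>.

Answer: 16 both-alive 79 6

Derivation:
Step 1: prey: 42+12-18=36; pred: 15+6-6=15
Step 2: prey: 36+10-16=30; pred: 15+5-6=14
Step 3: prey: 30+9-12=27; pred: 14+4-5=13
Step 4: prey: 27+8-10=25; pred: 13+3-5=11
Step 5: prey: 25+7-8=24; pred: 11+2-4=9
Step 6: prey: 24+7-6=25; pred: 9+2-3=8
Step 7: prey: 25+7-6=26; pred: 8+2-3=7
Step 8: prey: 26+7-5=28; pred: 7+1-2=6
Step 9: prey: 28+8-5=31; pred: 6+1-2=5
Step 10: prey: 31+9-4=36; pred: 5+1-2=4
Step 11: prey: 36+10-4=42; pred: 4+1-1=4
Step 12: prey: 42+12-5=49; pred: 4+1-1=4
Step 13: prey: 49+14-5=58; pred: 4+1-1=4
Step 14: prey: 58+17-6=69; pred: 4+2-1=5
Step 15: prey: 69+20-10=79; pred: 5+3-2=6
No extinction within 15 steps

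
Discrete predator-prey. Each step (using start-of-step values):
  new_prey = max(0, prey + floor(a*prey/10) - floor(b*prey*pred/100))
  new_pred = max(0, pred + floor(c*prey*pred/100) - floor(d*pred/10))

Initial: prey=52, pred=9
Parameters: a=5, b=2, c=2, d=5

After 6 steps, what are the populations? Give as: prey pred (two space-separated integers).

Step 1: prey: 52+26-9=69; pred: 9+9-4=14
Step 2: prey: 69+34-19=84; pred: 14+19-7=26
Step 3: prey: 84+42-43=83; pred: 26+43-13=56
Step 4: prey: 83+41-92=32; pred: 56+92-28=120
Step 5: prey: 32+16-76=0; pred: 120+76-60=136
Step 6: prey: 0+0-0=0; pred: 136+0-68=68

Answer: 0 68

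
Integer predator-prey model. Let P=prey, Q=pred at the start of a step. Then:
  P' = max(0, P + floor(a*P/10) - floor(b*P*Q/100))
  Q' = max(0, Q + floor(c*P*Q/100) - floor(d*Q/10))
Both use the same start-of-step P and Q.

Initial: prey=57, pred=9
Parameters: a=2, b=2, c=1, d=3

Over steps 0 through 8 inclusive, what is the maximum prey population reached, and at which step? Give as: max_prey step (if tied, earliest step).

Step 1: prey: 57+11-10=58; pred: 9+5-2=12
Step 2: prey: 58+11-13=56; pred: 12+6-3=15
Step 3: prey: 56+11-16=51; pred: 15+8-4=19
Step 4: prey: 51+10-19=42; pred: 19+9-5=23
Step 5: prey: 42+8-19=31; pred: 23+9-6=26
Step 6: prey: 31+6-16=21; pred: 26+8-7=27
Step 7: prey: 21+4-11=14; pred: 27+5-8=24
Step 8: prey: 14+2-6=10; pred: 24+3-7=20
Max prey = 58 at step 1

Answer: 58 1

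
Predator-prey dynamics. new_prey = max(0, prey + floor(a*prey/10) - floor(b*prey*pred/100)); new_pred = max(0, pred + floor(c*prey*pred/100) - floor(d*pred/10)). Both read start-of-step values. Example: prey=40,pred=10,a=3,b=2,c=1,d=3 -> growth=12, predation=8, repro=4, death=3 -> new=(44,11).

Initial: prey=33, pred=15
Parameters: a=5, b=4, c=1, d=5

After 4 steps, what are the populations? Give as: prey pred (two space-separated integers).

Step 1: prey: 33+16-19=30; pred: 15+4-7=12
Step 2: prey: 30+15-14=31; pred: 12+3-6=9
Step 3: prey: 31+15-11=35; pred: 9+2-4=7
Step 4: prey: 35+17-9=43; pred: 7+2-3=6

Answer: 43 6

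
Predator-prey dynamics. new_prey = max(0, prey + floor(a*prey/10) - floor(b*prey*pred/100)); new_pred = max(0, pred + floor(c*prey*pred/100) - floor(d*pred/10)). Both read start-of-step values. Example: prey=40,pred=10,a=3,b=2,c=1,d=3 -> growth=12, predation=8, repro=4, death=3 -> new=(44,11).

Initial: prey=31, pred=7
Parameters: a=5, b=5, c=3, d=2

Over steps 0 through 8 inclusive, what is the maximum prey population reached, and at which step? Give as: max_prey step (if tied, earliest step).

Answer: 36 1

Derivation:
Step 1: prey: 31+15-10=36; pred: 7+6-1=12
Step 2: prey: 36+18-21=33; pred: 12+12-2=22
Step 3: prey: 33+16-36=13; pred: 22+21-4=39
Step 4: prey: 13+6-25=0; pred: 39+15-7=47
Step 5: prey: 0+0-0=0; pred: 47+0-9=38
Step 6: prey: 0+0-0=0; pred: 38+0-7=31
Step 7: prey: 0+0-0=0; pred: 31+0-6=25
Step 8: prey: 0+0-0=0; pred: 25+0-5=20
Max prey = 36 at step 1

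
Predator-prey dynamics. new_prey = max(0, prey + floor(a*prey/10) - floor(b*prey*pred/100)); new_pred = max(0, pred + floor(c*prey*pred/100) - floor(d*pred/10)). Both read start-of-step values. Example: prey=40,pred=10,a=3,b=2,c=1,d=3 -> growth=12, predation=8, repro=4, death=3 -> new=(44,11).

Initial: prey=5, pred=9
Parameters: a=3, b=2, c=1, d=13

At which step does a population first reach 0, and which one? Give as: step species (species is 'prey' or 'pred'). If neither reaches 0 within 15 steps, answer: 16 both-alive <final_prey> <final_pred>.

Answer: 1 pred

Derivation:
Step 1: prey: 5+1-0=6; pred: 9+0-11=0
First extinction: pred at step 1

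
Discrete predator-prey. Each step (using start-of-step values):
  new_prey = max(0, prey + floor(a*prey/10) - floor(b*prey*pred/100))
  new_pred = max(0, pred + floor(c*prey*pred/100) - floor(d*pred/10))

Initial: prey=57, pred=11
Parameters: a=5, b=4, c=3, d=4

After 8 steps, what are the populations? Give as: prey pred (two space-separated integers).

Answer: 0 8

Derivation:
Step 1: prey: 57+28-25=60; pred: 11+18-4=25
Step 2: prey: 60+30-60=30; pred: 25+45-10=60
Step 3: prey: 30+15-72=0; pred: 60+54-24=90
Step 4: prey: 0+0-0=0; pred: 90+0-36=54
Step 5: prey: 0+0-0=0; pred: 54+0-21=33
Step 6: prey: 0+0-0=0; pred: 33+0-13=20
Step 7: prey: 0+0-0=0; pred: 20+0-8=12
Step 8: prey: 0+0-0=0; pred: 12+0-4=8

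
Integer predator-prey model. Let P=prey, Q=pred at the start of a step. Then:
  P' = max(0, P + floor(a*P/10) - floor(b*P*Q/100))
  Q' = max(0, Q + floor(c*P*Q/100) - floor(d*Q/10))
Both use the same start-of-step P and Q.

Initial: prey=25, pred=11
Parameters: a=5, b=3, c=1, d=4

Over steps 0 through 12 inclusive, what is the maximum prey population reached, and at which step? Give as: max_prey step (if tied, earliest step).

Answer: 108 7

Derivation:
Step 1: prey: 25+12-8=29; pred: 11+2-4=9
Step 2: prey: 29+14-7=36; pred: 9+2-3=8
Step 3: prey: 36+18-8=46; pred: 8+2-3=7
Step 4: prey: 46+23-9=60; pred: 7+3-2=8
Step 5: prey: 60+30-14=76; pred: 8+4-3=9
Step 6: prey: 76+38-20=94; pred: 9+6-3=12
Step 7: prey: 94+47-33=108; pred: 12+11-4=19
Step 8: prey: 108+54-61=101; pred: 19+20-7=32
Step 9: prey: 101+50-96=55; pred: 32+32-12=52
Step 10: prey: 55+27-85=0; pred: 52+28-20=60
Step 11: prey: 0+0-0=0; pred: 60+0-24=36
Step 12: prey: 0+0-0=0; pred: 36+0-14=22
Max prey = 108 at step 7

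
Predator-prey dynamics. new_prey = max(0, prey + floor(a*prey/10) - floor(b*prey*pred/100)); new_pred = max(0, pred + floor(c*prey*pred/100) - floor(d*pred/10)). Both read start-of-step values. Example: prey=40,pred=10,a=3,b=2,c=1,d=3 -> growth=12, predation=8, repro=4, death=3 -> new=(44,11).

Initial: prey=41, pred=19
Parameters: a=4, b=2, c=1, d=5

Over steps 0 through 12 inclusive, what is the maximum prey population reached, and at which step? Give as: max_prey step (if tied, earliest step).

Step 1: prey: 41+16-15=42; pred: 19+7-9=17
Step 2: prey: 42+16-14=44; pred: 17+7-8=16
Step 3: prey: 44+17-14=47; pred: 16+7-8=15
Step 4: prey: 47+18-14=51; pred: 15+7-7=15
Step 5: prey: 51+20-15=56; pred: 15+7-7=15
Step 6: prey: 56+22-16=62; pred: 15+8-7=16
Step 7: prey: 62+24-19=67; pred: 16+9-8=17
Step 8: prey: 67+26-22=71; pred: 17+11-8=20
Step 9: prey: 71+28-28=71; pred: 20+14-10=24
Step 10: prey: 71+28-34=65; pred: 24+17-12=29
Step 11: prey: 65+26-37=54; pred: 29+18-14=33
Step 12: prey: 54+21-35=40; pred: 33+17-16=34
Max prey = 71 at step 8

Answer: 71 8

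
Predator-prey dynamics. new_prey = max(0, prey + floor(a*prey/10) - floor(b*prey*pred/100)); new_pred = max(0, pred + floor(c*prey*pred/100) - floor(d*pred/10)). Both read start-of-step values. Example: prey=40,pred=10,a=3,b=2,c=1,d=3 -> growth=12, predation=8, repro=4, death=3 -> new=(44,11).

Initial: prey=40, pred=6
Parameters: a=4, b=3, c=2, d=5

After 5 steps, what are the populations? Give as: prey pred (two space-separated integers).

Answer: 33 47

Derivation:
Step 1: prey: 40+16-7=49; pred: 6+4-3=7
Step 2: prey: 49+19-10=58; pred: 7+6-3=10
Step 3: prey: 58+23-17=64; pred: 10+11-5=16
Step 4: prey: 64+25-30=59; pred: 16+20-8=28
Step 5: prey: 59+23-49=33; pred: 28+33-14=47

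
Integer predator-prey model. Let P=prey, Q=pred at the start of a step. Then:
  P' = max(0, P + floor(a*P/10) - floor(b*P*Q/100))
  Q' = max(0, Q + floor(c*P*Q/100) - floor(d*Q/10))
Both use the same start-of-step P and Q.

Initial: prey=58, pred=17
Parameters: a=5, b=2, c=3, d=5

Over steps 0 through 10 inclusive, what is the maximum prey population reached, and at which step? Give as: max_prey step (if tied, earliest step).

Answer: 68 1

Derivation:
Step 1: prey: 58+29-19=68; pred: 17+29-8=38
Step 2: prey: 68+34-51=51; pred: 38+77-19=96
Step 3: prey: 51+25-97=0; pred: 96+146-48=194
Step 4: prey: 0+0-0=0; pred: 194+0-97=97
Step 5: prey: 0+0-0=0; pred: 97+0-48=49
Step 6: prey: 0+0-0=0; pred: 49+0-24=25
Step 7: prey: 0+0-0=0; pred: 25+0-12=13
Step 8: prey: 0+0-0=0; pred: 13+0-6=7
Step 9: prey: 0+0-0=0; pred: 7+0-3=4
Step 10: prey: 0+0-0=0; pred: 4+0-2=2
Max prey = 68 at step 1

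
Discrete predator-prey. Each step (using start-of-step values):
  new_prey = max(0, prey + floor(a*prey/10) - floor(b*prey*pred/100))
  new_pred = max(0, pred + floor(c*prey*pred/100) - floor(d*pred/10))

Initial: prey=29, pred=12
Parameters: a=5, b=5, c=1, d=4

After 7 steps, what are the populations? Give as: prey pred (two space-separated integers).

Step 1: prey: 29+14-17=26; pred: 12+3-4=11
Step 2: prey: 26+13-14=25; pred: 11+2-4=9
Step 3: prey: 25+12-11=26; pred: 9+2-3=8
Step 4: prey: 26+13-10=29; pred: 8+2-3=7
Step 5: prey: 29+14-10=33; pred: 7+2-2=7
Step 6: prey: 33+16-11=38; pred: 7+2-2=7
Step 7: prey: 38+19-13=44; pred: 7+2-2=7

Answer: 44 7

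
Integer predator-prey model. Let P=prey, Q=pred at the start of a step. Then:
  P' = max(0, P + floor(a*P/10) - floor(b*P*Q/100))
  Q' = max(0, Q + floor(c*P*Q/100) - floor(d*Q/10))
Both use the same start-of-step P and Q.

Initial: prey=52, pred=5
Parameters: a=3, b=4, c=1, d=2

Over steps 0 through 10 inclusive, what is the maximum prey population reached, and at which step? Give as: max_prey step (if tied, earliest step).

Answer: 61 2

Derivation:
Step 1: prey: 52+15-10=57; pred: 5+2-1=6
Step 2: prey: 57+17-13=61; pred: 6+3-1=8
Step 3: prey: 61+18-19=60; pred: 8+4-1=11
Step 4: prey: 60+18-26=52; pred: 11+6-2=15
Step 5: prey: 52+15-31=36; pred: 15+7-3=19
Step 6: prey: 36+10-27=19; pred: 19+6-3=22
Step 7: prey: 19+5-16=8; pred: 22+4-4=22
Step 8: prey: 8+2-7=3; pred: 22+1-4=19
Step 9: prey: 3+0-2=1; pred: 19+0-3=16
Step 10: prey: 1+0-0=1; pred: 16+0-3=13
Max prey = 61 at step 2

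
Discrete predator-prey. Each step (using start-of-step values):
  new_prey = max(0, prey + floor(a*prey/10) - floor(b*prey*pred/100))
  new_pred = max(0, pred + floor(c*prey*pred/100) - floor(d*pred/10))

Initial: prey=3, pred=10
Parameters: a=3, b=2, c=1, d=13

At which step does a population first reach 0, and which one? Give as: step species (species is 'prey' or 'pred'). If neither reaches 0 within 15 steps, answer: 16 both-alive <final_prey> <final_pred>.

Answer: 1 pred

Derivation:
Step 1: prey: 3+0-0=3; pred: 10+0-13=0
First extinction: pred at step 1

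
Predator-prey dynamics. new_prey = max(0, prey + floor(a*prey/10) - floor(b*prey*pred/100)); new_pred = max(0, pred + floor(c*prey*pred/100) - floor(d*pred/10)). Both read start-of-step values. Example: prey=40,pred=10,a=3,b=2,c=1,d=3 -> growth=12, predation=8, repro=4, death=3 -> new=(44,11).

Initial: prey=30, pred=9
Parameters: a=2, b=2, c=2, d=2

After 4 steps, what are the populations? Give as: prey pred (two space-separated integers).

Step 1: prey: 30+6-5=31; pred: 9+5-1=13
Step 2: prey: 31+6-8=29; pred: 13+8-2=19
Step 3: prey: 29+5-11=23; pred: 19+11-3=27
Step 4: prey: 23+4-12=15; pred: 27+12-5=34

Answer: 15 34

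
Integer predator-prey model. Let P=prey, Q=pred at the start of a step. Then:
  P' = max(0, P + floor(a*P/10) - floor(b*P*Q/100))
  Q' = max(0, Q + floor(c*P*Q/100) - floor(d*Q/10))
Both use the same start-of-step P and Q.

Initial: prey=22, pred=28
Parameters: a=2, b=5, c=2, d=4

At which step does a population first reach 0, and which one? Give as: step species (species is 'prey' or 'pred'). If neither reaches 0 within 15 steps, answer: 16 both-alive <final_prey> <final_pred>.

Step 1: prey: 22+4-30=0; pred: 28+12-11=29
First extinction: prey at step 1

Answer: 1 prey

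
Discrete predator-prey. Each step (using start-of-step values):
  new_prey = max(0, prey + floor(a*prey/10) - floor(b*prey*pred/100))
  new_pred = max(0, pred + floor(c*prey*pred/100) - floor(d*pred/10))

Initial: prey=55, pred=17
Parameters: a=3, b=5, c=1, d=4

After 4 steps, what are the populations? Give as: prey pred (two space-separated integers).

Step 1: prey: 55+16-46=25; pred: 17+9-6=20
Step 2: prey: 25+7-25=7; pred: 20+5-8=17
Step 3: prey: 7+2-5=4; pred: 17+1-6=12
Step 4: prey: 4+1-2=3; pred: 12+0-4=8

Answer: 3 8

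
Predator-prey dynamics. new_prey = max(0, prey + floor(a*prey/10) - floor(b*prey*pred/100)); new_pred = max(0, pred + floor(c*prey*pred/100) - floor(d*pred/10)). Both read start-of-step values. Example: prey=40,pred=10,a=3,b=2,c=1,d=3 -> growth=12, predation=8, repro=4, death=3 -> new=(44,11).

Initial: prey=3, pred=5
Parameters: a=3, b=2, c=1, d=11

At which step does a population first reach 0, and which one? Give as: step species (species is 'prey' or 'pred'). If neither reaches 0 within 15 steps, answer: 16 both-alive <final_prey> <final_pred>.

Step 1: prey: 3+0-0=3; pred: 5+0-5=0
First extinction: pred at step 1

Answer: 1 pred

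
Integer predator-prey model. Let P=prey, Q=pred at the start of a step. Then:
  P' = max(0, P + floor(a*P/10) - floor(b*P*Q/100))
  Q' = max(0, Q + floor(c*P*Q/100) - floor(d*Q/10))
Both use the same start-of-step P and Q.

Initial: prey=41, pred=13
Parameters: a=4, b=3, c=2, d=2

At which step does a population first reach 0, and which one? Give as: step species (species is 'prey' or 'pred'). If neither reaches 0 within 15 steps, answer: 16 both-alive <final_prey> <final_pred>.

Answer: 4 prey

Derivation:
Step 1: prey: 41+16-15=42; pred: 13+10-2=21
Step 2: prey: 42+16-26=32; pred: 21+17-4=34
Step 3: prey: 32+12-32=12; pred: 34+21-6=49
Step 4: prey: 12+4-17=0; pred: 49+11-9=51
First extinction: prey at step 4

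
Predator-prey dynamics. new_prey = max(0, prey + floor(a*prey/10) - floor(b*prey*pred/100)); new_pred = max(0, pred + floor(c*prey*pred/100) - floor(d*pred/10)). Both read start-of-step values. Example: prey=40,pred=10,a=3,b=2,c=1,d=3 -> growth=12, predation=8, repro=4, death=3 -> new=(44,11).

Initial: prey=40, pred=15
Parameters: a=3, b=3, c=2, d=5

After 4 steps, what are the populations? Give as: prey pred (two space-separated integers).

Step 1: prey: 40+12-18=34; pred: 15+12-7=20
Step 2: prey: 34+10-20=24; pred: 20+13-10=23
Step 3: prey: 24+7-16=15; pred: 23+11-11=23
Step 4: prey: 15+4-10=9; pred: 23+6-11=18

Answer: 9 18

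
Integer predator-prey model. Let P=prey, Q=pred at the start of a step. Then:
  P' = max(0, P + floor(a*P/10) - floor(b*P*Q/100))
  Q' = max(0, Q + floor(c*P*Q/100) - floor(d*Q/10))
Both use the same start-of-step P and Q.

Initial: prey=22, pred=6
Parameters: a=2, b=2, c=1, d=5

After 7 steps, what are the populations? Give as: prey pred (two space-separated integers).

Answer: 61 1

Derivation:
Step 1: prey: 22+4-2=24; pred: 6+1-3=4
Step 2: prey: 24+4-1=27; pred: 4+0-2=2
Step 3: prey: 27+5-1=31; pred: 2+0-1=1
Step 4: prey: 31+6-0=37; pred: 1+0-0=1
Step 5: prey: 37+7-0=44; pred: 1+0-0=1
Step 6: prey: 44+8-0=52; pred: 1+0-0=1
Step 7: prey: 52+10-1=61; pred: 1+0-0=1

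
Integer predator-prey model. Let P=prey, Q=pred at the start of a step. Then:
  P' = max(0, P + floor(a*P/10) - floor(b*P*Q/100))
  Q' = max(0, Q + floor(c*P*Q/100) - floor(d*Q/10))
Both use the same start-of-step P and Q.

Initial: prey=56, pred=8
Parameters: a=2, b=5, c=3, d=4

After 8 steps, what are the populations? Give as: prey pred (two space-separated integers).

Step 1: prey: 56+11-22=45; pred: 8+13-3=18
Step 2: prey: 45+9-40=14; pred: 18+24-7=35
Step 3: prey: 14+2-24=0; pred: 35+14-14=35
Step 4: prey: 0+0-0=0; pred: 35+0-14=21
Step 5: prey: 0+0-0=0; pred: 21+0-8=13
Step 6: prey: 0+0-0=0; pred: 13+0-5=8
Step 7: prey: 0+0-0=0; pred: 8+0-3=5
Step 8: prey: 0+0-0=0; pred: 5+0-2=3

Answer: 0 3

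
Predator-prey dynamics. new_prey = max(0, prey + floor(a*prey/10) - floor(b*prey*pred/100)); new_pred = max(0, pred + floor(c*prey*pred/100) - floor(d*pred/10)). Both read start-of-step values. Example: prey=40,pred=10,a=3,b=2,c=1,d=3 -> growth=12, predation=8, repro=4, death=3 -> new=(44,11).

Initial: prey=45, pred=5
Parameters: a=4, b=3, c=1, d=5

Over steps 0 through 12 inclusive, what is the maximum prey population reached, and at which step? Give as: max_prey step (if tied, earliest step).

Step 1: prey: 45+18-6=57; pred: 5+2-2=5
Step 2: prey: 57+22-8=71; pred: 5+2-2=5
Step 3: prey: 71+28-10=89; pred: 5+3-2=6
Step 4: prey: 89+35-16=108; pred: 6+5-3=8
Step 5: prey: 108+43-25=126; pred: 8+8-4=12
Step 6: prey: 126+50-45=131; pred: 12+15-6=21
Step 7: prey: 131+52-82=101; pred: 21+27-10=38
Step 8: prey: 101+40-115=26; pred: 38+38-19=57
Step 9: prey: 26+10-44=0; pred: 57+14-28=43
Step 10: prey: 0+0-0=0; pred: 43+0-21=22
Step 11: prey: 0+0-0=0; pred: 22+0-11=11
Step 12: prey: 0+0-0=0; pred: 11+0-5=6
Max prey = 131 at step 6

Answer: 131 6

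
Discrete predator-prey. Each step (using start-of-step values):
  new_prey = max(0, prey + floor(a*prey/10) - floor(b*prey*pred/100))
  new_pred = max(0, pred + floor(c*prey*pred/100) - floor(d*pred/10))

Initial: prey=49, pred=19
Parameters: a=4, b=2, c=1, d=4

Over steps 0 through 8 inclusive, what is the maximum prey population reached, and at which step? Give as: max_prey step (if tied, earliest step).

Answer: 50 1

Derivation:
Step 1: prey: 49+19-18=50; pred: 19+9-7=21
Step 2: prey: 50+20-21=49; pred: 21+10-8=23
Step 3: prey: 49+19-22=46; pred: 23+11-9=25
Step 4: prey: 46+18-23=41; pred: 25+11-10=26
Step 5: prey: 41+16-21=36; pred: 26+10-10=26
Step 6: prey: 36+14-18=32; pred: 26+9-10=25
Step 7: prey: 32+12-16=28; pred: 25+8-10=23
Step 8: prey: 28+11-12=27; pred: 23+6-9=20
Max prey = 50 at step 1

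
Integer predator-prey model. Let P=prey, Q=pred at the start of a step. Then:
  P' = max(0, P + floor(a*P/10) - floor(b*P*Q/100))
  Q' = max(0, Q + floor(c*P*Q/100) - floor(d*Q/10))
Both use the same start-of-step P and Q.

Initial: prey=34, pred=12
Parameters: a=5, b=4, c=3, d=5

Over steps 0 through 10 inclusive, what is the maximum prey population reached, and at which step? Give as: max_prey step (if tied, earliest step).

Step 1: prey: 34+17-16=35; pred: 12+12-6=18
Step 2: prey: 35+17-25=27; pred: 18+18-9=27
Step 3: prey: 27+13-29=11; pred: 27+21-13=35
Step 4: prey: 11+5-15=1; pred: 35+11-17=29
Step 5: prey: 1+0-1=0; pred: 29+0-14=15
Step 6: prey: 0+0-0=0; pred: 15+0-7=8
Step 7: prey: 0+0-0=0; pred: 8+0-4=4
Step 8: prey: 0+0-0=0; pred: 4+0-2=2
Step 9: prey: 0+0-0=0; pred: 2+0-1=1
Step 10: prey: 0+0-0=0; pred: 1+0-0=1
Max prey = 35 at step 1

Answer: 35 1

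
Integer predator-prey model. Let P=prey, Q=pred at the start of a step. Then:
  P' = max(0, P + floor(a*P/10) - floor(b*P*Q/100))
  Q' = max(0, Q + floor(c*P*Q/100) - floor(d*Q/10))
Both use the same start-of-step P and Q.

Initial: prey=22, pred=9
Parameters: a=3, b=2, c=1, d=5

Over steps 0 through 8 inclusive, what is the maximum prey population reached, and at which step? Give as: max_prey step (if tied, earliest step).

Answer: 101 8

Derivation:
Step 1: prey: 22+6-3=25; pred: 9+1-4=6
Step 2: prey: 25+7-3=29; pred: 6+1-3=4
Step 3: prey: 29+8-2=35; pred: 4+1-2=3
Step 4: prey: 35+10-2=43; pred: 3+1-1=3
Step 5: prey: 43+12-2=53; pred: 3+1-1=3
Step 6: prey: 53+15-3=65; pred: 3+1-1=3
Step 7: prey: 65+19-3=81; pred: 3+1-1=3
Step 8: prey: 81+24-4=101; pred: 3+2-1=4
Max prey = 101 at step 8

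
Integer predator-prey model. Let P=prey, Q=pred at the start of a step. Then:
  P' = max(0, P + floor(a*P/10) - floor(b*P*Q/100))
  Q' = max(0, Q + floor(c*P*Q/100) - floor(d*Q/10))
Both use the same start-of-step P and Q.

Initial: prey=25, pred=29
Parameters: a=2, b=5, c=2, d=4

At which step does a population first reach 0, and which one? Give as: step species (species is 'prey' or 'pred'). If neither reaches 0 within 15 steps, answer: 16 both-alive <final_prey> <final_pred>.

Step 1: prey: 25+5-36=0; pred: 29+14-11=32
First extinction: prey at step 1

Answer: 1 prey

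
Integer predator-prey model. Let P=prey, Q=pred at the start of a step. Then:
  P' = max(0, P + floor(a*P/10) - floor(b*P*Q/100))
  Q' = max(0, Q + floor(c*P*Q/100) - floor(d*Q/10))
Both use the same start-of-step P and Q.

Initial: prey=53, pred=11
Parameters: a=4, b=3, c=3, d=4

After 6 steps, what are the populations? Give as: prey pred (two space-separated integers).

Answer: 0 22

Derivation:
Step 1: prey: 53+21-17=57; pred: 11+17-4=24
Step 2: prey: 57+22-41=38; pred: 24+41-9=56
Step 3: prey: 38+15-63=0; pred: 56+63-22=97
Step 4: prey: 0+0-0=0; pred: 97+0-38=59
Step 5: prey: 0+0-0=0; pred: 59+0-23=36
Step 6: prey: 0+0-0=0; pred: 36+0-14=22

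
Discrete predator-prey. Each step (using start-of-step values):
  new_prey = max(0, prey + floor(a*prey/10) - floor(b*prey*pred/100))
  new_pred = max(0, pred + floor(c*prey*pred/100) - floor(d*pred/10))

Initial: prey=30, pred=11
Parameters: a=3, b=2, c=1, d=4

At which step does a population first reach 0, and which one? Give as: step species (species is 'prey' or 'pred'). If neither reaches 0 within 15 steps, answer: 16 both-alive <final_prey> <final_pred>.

Answer: 16 both-alive 18 20

Derivation:
Step 1: prey: 30+9-6=33; pred: 11+3-4=10
Step 2: prey: 33+9-6=36; pred: 10+3-4=9
Step 3: prey: 36+10-6=40; pred: 9+3-3=9
Step 4: prey: 40+12-7=45; pred: 9+3-3=9
Step 5: prey: 45+13-8=50; pred: 9+4-3=10
Step 6: prey: 50+15-10=55; pred: 10+5-4=11
Step 7: prey: 55+16-12=59; pred: 11+6-4=13
Step 8: prey: 59+17-15=61; pred: 13+7-5=15
Step 9: prey: 61+18-18=61; pred: 15+9-6=18
Step 10: prey: 61+18-21=58; pred: 18+10-7=21
Step 11: prey: 58+17-24=51; pred: 21+12-8=25
Step 12: prey: 51+15-25=41; pred: 25+12-10=27
Step 13: prey: 41+12-22=31; pred: 27+11-10=28
Step 14: prey: 31+9-17=23; pred: 28+8-11=25
Step 15: prey: 23+6-11=18; pred: 25+5-10=20
No extinction within 15 steps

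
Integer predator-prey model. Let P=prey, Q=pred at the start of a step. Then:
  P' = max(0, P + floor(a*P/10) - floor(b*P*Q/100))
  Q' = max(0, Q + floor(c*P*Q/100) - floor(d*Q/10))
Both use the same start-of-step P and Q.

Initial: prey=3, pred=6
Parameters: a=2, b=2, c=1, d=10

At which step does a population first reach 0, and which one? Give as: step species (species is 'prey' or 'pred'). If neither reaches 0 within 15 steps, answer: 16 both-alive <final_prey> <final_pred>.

Answer: 1 pred

Derivation:
Step 1: prey: 3+0-0=3; pred: 6+0-6=0
First extinction: pred at step 1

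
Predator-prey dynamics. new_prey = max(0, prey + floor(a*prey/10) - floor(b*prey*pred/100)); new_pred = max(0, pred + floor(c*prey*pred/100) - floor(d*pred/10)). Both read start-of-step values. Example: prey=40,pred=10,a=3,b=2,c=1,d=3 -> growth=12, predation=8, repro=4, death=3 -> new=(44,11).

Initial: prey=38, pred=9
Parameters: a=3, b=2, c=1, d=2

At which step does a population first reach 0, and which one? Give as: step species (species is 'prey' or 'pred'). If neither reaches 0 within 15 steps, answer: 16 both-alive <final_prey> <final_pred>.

Step 1: prey: 38+11-6=43; pred: 9+3-1=11
Step 2: prey: 43+12-9=46; pred: 11+4-2=13
Step 3: prey: 46+13-11=48; pred: 13+5-2=16
Step 4: prey: 48+14-15=47; pred: 16+7-3=20
Step 5: prey: 47+14-18=43; pred: 20+9-4=25
Step 6: prey: 43+12-21=34; pred: 25+10-5=30
Step 7: prey: 34+10-20=24; pred: 30+10-6=34
Step 8: prey: 24+7-16=15; pred: 34+8-6=36
Step 9: prey: 15+4-10=9; pred: 36+5-7=34
Step 10: prey: 9+2-6=5; pred: 34+3-6=31
Step 11: prey: 5+1-3=3; pred: 31+1-6=26
Step 12: prey: 3+0-1=2; pred: 26+0-5=21
Step 13: prey: 2+0-0=2; pred: 21+0-4=17
Step 14: prey: 2+0-0=2; pred: 17+0-3=14
Step 15: prey: 2+0-0=2; pred: 14+0-2=12
No extinction within 15 steps

Answer: 16 both-alive 2 12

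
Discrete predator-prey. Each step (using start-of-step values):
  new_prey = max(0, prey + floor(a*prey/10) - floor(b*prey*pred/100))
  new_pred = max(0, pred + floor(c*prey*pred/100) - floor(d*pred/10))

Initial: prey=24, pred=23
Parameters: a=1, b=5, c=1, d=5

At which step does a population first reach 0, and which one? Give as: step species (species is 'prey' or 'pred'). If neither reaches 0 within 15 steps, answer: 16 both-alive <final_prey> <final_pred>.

Step 1: prey: 24+2-27=0; pred: 23+5-11=17
First extinction: prey at step 1

Answer: 1 prey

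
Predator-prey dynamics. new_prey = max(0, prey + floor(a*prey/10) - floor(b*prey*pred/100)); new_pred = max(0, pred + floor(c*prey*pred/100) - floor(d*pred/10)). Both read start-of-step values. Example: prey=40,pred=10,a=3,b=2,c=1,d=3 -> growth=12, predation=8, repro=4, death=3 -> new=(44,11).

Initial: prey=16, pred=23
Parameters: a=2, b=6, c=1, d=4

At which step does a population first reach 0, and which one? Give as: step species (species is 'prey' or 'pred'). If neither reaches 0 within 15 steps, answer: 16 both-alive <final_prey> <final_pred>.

Step 1: prey: 16+3-22=0; pred: 23+3-9=17
First extinction: prey at step 1

Answer: 1 prey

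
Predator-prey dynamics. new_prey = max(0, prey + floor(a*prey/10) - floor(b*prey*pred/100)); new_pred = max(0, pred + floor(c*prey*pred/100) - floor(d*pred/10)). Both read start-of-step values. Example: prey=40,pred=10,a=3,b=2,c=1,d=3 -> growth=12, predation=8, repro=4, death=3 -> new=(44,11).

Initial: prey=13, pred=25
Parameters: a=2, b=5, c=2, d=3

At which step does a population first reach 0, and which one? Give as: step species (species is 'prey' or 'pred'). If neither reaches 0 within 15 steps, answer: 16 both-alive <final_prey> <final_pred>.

Step 1: prey: 13+2-16=0; pred: 25+6-7=24
First extinction: prey at step 1

Answer: 1 prey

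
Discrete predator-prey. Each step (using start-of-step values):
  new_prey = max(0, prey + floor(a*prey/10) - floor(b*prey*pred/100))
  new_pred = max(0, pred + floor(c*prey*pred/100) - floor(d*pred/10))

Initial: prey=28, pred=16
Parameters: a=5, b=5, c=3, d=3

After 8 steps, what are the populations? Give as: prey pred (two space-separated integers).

Step 1: prey: 28+14-22=20; pred: 16+13-4=25
Step 2: prey: 20+10-25=5; pred: 25+15-7=33
Step 3: prey: 5+2-8=0; pred: 33+4-9=28
Step 4: prey: 0+0-0=0; pred: 28+0-8=20
Step 5: prey: 0+0-0=0; pred: 20+0-6=14
Step 6: prey: 0+0-0=0; pred: 14+0-4=10
Step 7: prey: 0+0-0=0; pred: 10+0-3=7
Step 8: prey: 0+0-0=0; pred: 7+0-2=5

Answer: 0 5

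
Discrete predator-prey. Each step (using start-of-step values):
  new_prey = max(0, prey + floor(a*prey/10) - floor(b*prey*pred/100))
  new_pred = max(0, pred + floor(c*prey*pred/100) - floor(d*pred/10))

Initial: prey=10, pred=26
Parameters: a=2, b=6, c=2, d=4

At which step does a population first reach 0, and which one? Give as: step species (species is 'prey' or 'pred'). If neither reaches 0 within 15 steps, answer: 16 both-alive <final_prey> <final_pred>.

Step 1: prey: 10+2-15=0; pred: 26+5-10=21
First extinction: prey at step 1

Answer: 1 prey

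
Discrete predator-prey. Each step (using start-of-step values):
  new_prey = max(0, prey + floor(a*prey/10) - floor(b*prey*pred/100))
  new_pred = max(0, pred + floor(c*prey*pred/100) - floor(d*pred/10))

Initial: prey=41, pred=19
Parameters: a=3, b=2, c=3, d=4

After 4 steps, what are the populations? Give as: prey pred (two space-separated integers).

Step 1: prey: 41+12-15=38; pred: 19+23-7=35
Step 2: prey: 38+11-26=23; pred: 35+39-14=60
Step 3: prey: 23+6-27=2; pred: 60+41-24=77
Step 4: prey: 2+0-3=0; pred: 77+4-30=51

Answer: 0 51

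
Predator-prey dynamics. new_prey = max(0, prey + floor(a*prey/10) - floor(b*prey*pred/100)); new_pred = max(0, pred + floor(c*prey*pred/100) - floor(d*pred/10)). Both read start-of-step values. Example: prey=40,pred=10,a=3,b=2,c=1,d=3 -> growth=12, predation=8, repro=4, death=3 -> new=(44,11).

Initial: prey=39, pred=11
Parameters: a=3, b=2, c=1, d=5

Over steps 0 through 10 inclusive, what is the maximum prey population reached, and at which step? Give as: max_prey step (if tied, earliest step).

Step 1: prey: 39+11-8=42; pred: 11+4-5=10
Step 2: prey: 42+12-8=46; pred: 10+4-5=9
Step 3: prey: 46+13-8=51; pred: 9+4-4=9
Step 4: prey: 51+15-9=57; pred: 9+4-4=9
Step 5: prey: 57+17-10=64; pred: 9+5-4=10
Step 6: prey: 64+19-12=71; pred: 10+6-5=11
Step 7: prey: 71+21-15=77; pred: 11+7-5=13
Step 8: prey: 77+23-20=80; pred: 13+10-6=17
Step 9: prey: 80+24-27=77; pred: 17+13-8=22
Step 10: prey: 77+23-33=67; pred: 22+16-11=27
Max prey = 80 at step 8

Answer: 80 8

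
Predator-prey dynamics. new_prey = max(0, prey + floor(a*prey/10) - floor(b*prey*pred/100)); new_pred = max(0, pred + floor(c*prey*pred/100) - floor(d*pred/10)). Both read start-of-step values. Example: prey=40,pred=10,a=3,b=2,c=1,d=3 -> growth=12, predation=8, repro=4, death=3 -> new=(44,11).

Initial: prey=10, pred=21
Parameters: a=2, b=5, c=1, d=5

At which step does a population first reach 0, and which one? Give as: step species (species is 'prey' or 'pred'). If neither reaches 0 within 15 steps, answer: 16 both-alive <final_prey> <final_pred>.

Answer: 16 both-alive 1 1

Derivation:
Step 1: prey: 10+2-10=2; pred: 21+2-10=13
Step 2: prey: 2+0-1=1; pred: 13+0-6=7
Step 3: prey: 1+0-0=1; pred: 7+0-3=4
Step 4: prey: 1+0-0=1; pred: 4+0-2=2
Step 5: prey: 1+0-0=1; pred: 2+0-1=1
Step 6: prey: 1+0-0=1; pred: 1+0-0=1
Steps 7-15: state stable at prey=1, pred=1 (no change)
No extinction within 15 steps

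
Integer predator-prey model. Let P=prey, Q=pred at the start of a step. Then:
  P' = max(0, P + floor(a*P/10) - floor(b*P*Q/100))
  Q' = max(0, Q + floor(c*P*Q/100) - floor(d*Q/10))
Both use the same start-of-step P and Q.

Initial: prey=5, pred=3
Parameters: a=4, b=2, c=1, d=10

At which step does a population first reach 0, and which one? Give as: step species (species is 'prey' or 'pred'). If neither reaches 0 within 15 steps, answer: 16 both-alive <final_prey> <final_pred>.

Step 1: prey: 5+2-0=7; pred: 3+0-3=0
First extinction: pred at step 1

Answer: 1 pred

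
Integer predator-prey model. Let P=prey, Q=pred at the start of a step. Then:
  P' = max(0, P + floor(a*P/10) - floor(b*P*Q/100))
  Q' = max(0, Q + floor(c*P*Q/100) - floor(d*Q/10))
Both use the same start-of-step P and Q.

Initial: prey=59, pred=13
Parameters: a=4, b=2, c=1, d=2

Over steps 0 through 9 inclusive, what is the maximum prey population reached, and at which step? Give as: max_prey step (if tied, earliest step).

Step 1: prey: 59+23-15=67; pred: 13+7-2=18
Step 2: prey: 67+26-24=69; pred: 18+12-3=27
Step 3: prey: 69+27-37=59; pred: 27+18-5=40
Step 4: prey: 59+23-47=35; pred: 40+23-8=55
Step 5: prey: 35+14-38=11; pred: 55+19-11=63
Step 6: prey: 11+4-13=2; pred: 63+6-12=57
Step 7: prey: 2+0-2=0; pred: 57+1-11=47
Step 8: prey: 0+0-0=0; pred: 47+0-9=38
Step 9: prey: 0+0-0=0; pred: 38+0-7=31
Max prey = 69 at step 2

Answer: 69 2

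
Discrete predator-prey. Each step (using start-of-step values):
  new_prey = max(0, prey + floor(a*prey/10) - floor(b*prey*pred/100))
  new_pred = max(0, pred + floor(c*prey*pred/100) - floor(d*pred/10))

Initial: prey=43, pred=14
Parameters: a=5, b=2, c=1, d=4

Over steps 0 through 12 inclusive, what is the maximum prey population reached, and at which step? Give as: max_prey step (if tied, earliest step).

Answer: 82 4

Derivation:
Step 1: prey: 43+21-12=52; pred: 14+6-5=15
Step 2: prey: 52+26-15=63; pred: 15+7-6=16
Step 3: prey: 63+31-20=74; pred: 16+10-6=20
Step 4: prey: 74+37-29=82; pred: 20+14-8=26
Step 5: prey: 82+41-42=81; pred: 26+21-10=37
Step 6: prey: 81+40-59=62; pred: 37+29-14=52
Step 7: prey: 62+31-64=29; pred: 52+32-20=64
Step 8: prey: 29+14-37=6; pred: 64+18-25=57
Step 9: prey: 6+3-6=3; pred: 57+3-22=38
Step 10: prey: 3+1-2=2; pred: 38+1-15=24
Step 11: prey: 2+1-0=3; pred: 24+0-9=15
Step 12: prey: 3+1-0=4; pred: 15+0-6=9
Max prey = 82 at step 4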